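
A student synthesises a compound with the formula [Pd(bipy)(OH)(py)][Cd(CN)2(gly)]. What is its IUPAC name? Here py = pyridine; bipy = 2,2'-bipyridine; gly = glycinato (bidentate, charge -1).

Cadmium is always +2 in its complexes; the anion's ligand charges sum to -3, so the complex anion is 1−.
A 1:1 salt means the cation carries the equal and opposite charge, 1+.
Cation: ligand charges sum to -1; for the ion to be 1+, Pd = +2.

(2,2'-bipyridine)hydroxo(pyridine)palladium(II) dicyano(glycinato)cadmate(II)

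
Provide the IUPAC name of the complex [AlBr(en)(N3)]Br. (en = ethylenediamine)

The 1 bromide counter-ion carries a total charge of -1, so each complex ion is 1+.
Ligand charges: 1×azido (-1 each), 1×bromo (-1 each), 1×ethylenediamine (neutral); total -2. So Al + (-2) = 1+, giving Al = +3.
Ligands are named alphabetically: azido before bromo before ethylenediamine.

azidobromo(ethylenediamine)aluminium(III) bromide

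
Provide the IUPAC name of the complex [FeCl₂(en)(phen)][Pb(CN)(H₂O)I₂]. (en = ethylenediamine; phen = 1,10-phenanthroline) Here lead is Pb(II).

dichloro(ethylenediamine)(1,10-phenanthroline)iron(III) aquacyanodiiodoplumbate(II)

Both ions are complex: the cation is named first with the plain metal name, the anion second with the -ate form; each ion's ligands are alphabetised independently.
Pb is given as +2; the anion's ligand charges sum to -3, so the complex anion is 1−.
A 1:1 salt means the cation carries the equal and opposite charge, 1+.
Cation: ligand charges sum to -2; for the ion to be 1+, Fe = +3.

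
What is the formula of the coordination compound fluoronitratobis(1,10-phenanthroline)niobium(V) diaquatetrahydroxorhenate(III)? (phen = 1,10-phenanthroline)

[NbF(NO3)(phen)2][Re(H2O)2(OH)4]3

Cation [Nb…]: ligand charges -2, Nb(V) ⇒ ion charge 3+.
Anion [Re…]: ligand charges -4, Re(III) ⇒ ion charge 1−.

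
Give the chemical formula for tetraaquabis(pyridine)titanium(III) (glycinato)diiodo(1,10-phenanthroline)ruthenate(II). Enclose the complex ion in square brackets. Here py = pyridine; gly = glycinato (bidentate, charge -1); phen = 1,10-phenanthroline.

Cation [Ti…]: ligand charges 0, Ti(III) ⇒ ion charge 3+.
Anion [Ru…]: ligand charges -3, Ru(II) ⇒ ion charge 1−.
One 3+ cation requires 3 of the 1− anion.

[Ti(H2O)4(py)2][Ru(gly)I2(phen)]3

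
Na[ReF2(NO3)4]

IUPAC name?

sodium difluorotetranitratorhenate(V)

The 1 sodium counter-ion carries a total charge of +1, so each complex ion is 1−.
Ligand charges: 4×nitrato (-1 each), 2×fluoro (-1 each); total -6. So Re + (-6) = 1−, giving Re = +5.
Ligands are named alphabetically: fluoro before nitrato.
The complex ion is anionic, so rhenium takes the -ate form rhenate(V).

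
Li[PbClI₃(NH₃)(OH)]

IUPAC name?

lithium amminechlorohydroxotriiodoplumbate(IV)

The 1 lithium counter-ion carries a total charge of +1, so each complex ion is 1−.
Ligand charges: 3×iodo (-1 each), 1×chloro (-1 each), 1×hydroxo (-1 each), 1×ammine (neutral); total -5. So Pb + (-5) = 1−, giving Pb = +4.
The complex ion is anionic, so lead takes the -ate form plumbate(IV).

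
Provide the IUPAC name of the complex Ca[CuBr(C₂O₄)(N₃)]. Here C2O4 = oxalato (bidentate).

calcium azidobromooxalatocuprate(II)

The 1 calcium counter-ion carries a total charge of +2, so each complex ion is 2−.
Ligand charges: 1×oxalato (-2 each), 1×azido (-1 each), 1×bromo (-1 each); total -4. So Cu + (-4) = 2−, giving Cu = +2.
Ligands are named alphabetically: azido before bromo before oxalato.
The complex ion is anionic, so copper takes the -ate form cuprate(II).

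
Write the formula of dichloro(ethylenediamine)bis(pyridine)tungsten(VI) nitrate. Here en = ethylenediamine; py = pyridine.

[WCl2(en)(py)2](NO3)4

Ligands: 1 ethylenediamine (en, neutral), 2 chloro (Cl, -1), 2 pyridine (py, neutral). Ligand charge sum = -2.
Charge balance with nitrate (-1) requires 1 complex ion per 4 nitrate.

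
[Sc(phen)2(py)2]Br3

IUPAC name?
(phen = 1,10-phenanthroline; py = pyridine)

bis(1,10-phenanthroline)bis(pyridine)scandium(III) bromide

The 3 bromide counter-ions carry a total charge of -3, so each complex ion is 3+.
Ligand charges: 2×1,10-phenanthroline (neutral), 2×pyridine (neutral); total 0. So Sc + (0) = 3+, giving Sc = +3.
Ligands are named alphabetically: phenanthroline before pyridine.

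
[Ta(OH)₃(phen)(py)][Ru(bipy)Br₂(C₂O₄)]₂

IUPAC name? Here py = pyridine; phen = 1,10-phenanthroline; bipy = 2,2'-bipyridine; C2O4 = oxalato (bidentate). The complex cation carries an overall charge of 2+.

trihydroxo(1,10-phenanthroline)(pyridine)tantalum(V) (2,2'-bipyridine)dibromooxalatoruthenate(III)

Both ions are complex: the cation is named first with the plain metal name, the anion second with the -ate form; each ion's ligands are alphabetised independently.
The complex cation is given as 2+; its ligand charges sum to -3, so Ta = +5.
With 2 anions per cation, each anion must be 2/2 = 1−.
Anion: ligand charges sum to -4; for the ion to be 1−, Ru = +3.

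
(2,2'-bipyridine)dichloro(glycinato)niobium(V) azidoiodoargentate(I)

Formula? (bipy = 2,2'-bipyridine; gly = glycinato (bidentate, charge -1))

Cation [Nb…]: ligand charges -3, Nb(V) ⇒ ion charge 2+.
Anion [Ag…]: ligand charges -2, Ag(I) ⇒ ion charge 1−.
One 2+ cation requires 2 of the 1− anion.

[Nb(bipy)Cl2(gly)][AgI(N3)]2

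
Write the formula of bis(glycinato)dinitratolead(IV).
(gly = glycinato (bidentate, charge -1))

Ligands: 2 nitrato (NO3, -1), 2 glycinato (gly, -1). Ligand charge sum = -4.
With Pb in oxidation state +4, the complex ion is [Pb...].

[Pb(gly)2(NO3)2]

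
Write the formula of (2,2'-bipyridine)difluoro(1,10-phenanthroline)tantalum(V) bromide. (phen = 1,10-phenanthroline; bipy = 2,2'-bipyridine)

[Ta(bipy)F2(phen)]Br3

Ligands: 2 fluoro (F, -1), 1 1,10-phenanthroline (phen, neutral), 1 2,2'-bipyridine (bipy, neutral). Ligand charge sum = -2.
With Ta in oxidation state +5, the complex ion is [Ta...]^3+.
Charge balance with bromide (-1) requires 1 complex ion per 3 bromide.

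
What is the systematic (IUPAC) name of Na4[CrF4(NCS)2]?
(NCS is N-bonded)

The 4 sodium counter-ions carry a total charge of +4, so each complex ion is 4−.
Ligand charges: 4×fluoro (-1 each), 2×isothiocyanato (-1 each); total -6. So Cr + (-6) = 4−, giving Cr = +2.
The complex ion is anionic, so chromium takes the -ate form chromate(II).

sodium tetrafluorodiisothiocyanatochromate(II)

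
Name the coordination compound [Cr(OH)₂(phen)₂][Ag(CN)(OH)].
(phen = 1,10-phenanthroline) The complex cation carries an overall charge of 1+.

The complex cation is given as 1+; its ligand charges sum to -2, so Cr = +3.
A 1:1 salt means the anion carries the equal and opposite charge, 1−.
Anion: ligand charges sum to -2; for the ion to be 1−, Ag = +1.

dihydroxobis(1,10-phenanthroline)chromium(III) cyanohydroxoargentate(I)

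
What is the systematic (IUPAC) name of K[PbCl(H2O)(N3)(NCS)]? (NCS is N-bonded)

potassium aquaazidochloroisothiocyanatoplumbate(II)

The 1 potassium counter-ion carries a total charge of +1, so each complex ion is 1−.
Ligand charges: 1×chloro (-1 each), 1×azido (-1 each), 1×aqua (neutral), 1×isothiocyanato (-1 each); total -3. So Pb + (-3) = 1−, giving Pb = +2.
Ligands are named alphabetically: aqua before azido before chloro before isothiocyanato.
The complex ion is anionic, so lead takes the -ate form plumbate(II).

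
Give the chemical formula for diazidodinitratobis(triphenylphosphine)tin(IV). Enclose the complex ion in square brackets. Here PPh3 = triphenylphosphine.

[Sn(N3)2(NO3)2(PPh3)2]

Ligands: 2 azido (N3, -1), 2 triphenylphosphine (PPh3, neutral), 2 nitrato (NO3, -1). Ligand charge sum = -4.
With Sn in oxidation state +4, the complex ion is [Sn...].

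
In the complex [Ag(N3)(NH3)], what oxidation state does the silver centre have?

+1

No counter-ion: the bracketed complex is neutral.
Ligand charges: 1×N3 = -1; 1×NH3 neutral; sum -1.
Ag + (-1) = 0 ⇒ Ag is +1.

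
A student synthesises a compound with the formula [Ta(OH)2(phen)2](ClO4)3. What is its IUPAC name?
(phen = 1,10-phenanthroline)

dihydroxobis(1,10-phenanthroline)tantalum(V) perchlorate

The 3 perchlorate counter-ions carry a total charge of -3, so each complex ion is 3+.
Ligand charges: 2×1,10-phenanthroline (neutral), 2×hydroxo (-1 each); total -2. So Ta + (-2) = 3+, giving Ta = +5.
Ligands are named alphabetically: hydroxo before phenanthroline.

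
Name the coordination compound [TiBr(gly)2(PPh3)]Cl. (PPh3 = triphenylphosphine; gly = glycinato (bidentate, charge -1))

The 1 chloride counter-ion carries a total charge of -1, so each complex ion is 1+.
Ligand charges: 1×triphenylphosphine (neutral), 1×bromo (-1 each), 2×glycinato (-1 each); total -3. So Ti + (-3) = 1+, giving Ti = +4.
Ligands are named alphabetically: bromo before glycinato before triphenylphosphine.

bromobis(glycinato)(triphenylphosphine)titanium(IV) chloride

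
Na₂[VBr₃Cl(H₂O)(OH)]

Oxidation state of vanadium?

+3

2 sodium outside the brackets (+1 each) → the complex ion is 2−.
Ligand charges: 3×Br = -3; 1×Cl = -1; 1×H2O neutral; 1×OH = -1; sum -5.
V + (-5) = 2− ⇒ V is +3.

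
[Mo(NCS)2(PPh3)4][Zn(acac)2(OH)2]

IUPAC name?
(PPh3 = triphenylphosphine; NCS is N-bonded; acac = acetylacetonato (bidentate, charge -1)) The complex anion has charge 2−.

diisothiocyanatotetrakis(triphenylphosphine)molybdenum(IV) bis(acetylacetonato)dihydroxozincate(II)

The complex anion is given as 2−; its ligand charges sum to -4, so Zn = +2.
A 1:1 salt means the cation carries the equal and opposite charge, 2+.
Cation: ligand charges sum to -2; for the ion to be 2+, Mo = +4.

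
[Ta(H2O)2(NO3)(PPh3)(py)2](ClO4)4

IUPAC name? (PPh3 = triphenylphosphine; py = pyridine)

diaquanitratobis(pyridine)(triphenylphosphine)tantalum(V) perchlorate

The 4 perchlorate counter-ions carry a total charge of -4, so each complex ion is 4+.
Ligand charges: 2×aqua (neutral), 1×nitrato (-1 each), 1×triphenylphosphine (neutral), 2×pyridine (neutral); total -1. So Ta + (-1) = 4+, giving Ta = +5.
Ligands are named alphabetically: aqua before nitrato before pyridine before triphenylphosphine.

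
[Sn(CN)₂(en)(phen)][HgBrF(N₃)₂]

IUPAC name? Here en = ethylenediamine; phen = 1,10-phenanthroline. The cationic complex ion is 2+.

dicyano(ethylenediamine)(1,10-phenanthroline)tin(IV) diazidobromofluoromercurate(II)

Both ions are complex: the cation is named first with the plain metal name, the anion second with the -ate form; each ion's ligands are alphabetised independently.
The complex cation is given as 2+; its ligand charges sum to -2, so Sn = +4.
A 1:1 salt means the anion carries the equal and opposite charge, 2−.
Anion: ligand charges sum to -4; for the ion to be 2−, Hg = +2.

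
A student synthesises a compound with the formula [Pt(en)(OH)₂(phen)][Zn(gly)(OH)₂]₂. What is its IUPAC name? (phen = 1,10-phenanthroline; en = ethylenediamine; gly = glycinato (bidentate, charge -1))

Both ions are complex: the cation is named first with the plain metal name, the anion second with the -ate form; each ion's ligands are alphabetised independently.
Zinc is always +2 in its complexes; the anion's ligand charges sum to -3, so the complex anion is 1−.
With 2 anions per cation, the cation must be 2×1 = 2+.
Cation: ligand charges sum to -2; for the ion to be 2+, Pt = +4.

(ethylenediamine)dihydroxo(1,10-phenanthroline)platinum(IV) (glycinato)dihydroxozincate(II)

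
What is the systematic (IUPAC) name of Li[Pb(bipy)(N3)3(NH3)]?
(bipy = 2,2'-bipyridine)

The 1 lithium counter-ion carries a total charge of +1, so each complex ion is 1−.
Ligand charges: 1×ammine (neutral), 3×azido (-1 each), 1×2,2'-bipyridine (neutral); total -3. So Pb + (-3) = 1−, giving Pb = +2.
Ligands are named alphabetically: ammine before azido before bipyridine.
The complex ion is anionic, so lead takes the -ate form plumbate(II).

lithium amminetriazido(2,2'-bipyridine)plumbate(II)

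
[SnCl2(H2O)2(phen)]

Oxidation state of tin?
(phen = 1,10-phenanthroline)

No counter-ion: the bracketed complex is neutral.
Ligand charges: 2×H2O neutral; 1×phen neutral; 2×Cl = -2; sum -2.
Sn + (-2) = 0 ⇒ Sn is +2.

+2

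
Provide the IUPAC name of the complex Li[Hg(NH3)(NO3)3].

lithium amminetrinitratomercurate(II)

The 1 lithium counter-ion carries a total charge of +1, so each complex ion is 1−.
Ligand charges: 1×ammine (neutral), 3×nitrato (-1 each); total -3. So Hg + (-3) = 1−, giving Hg = +2.
Ligands are named alphabetically: ammine before nitrato.
The complex ion is anionic, so mercury takes the -ate form mercurate(II).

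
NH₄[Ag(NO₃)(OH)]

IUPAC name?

The 1 ammonium counter-ion carries a total charge of +1, so each complex ion is 1−.
Ligand charges: 1×hydroxo (-1 each), 1×nitrato (-1 each); total -2. So Ag + (-2) = 1−, giving Ag = +1.
The complex ion is anionic, so silver takes the -ate form argentate(I).

ammonium hydroxonitratoargentate(I)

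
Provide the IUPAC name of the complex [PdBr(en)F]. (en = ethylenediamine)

bromo(ethylenediamine)fluoropalladium(II)

There is no counter-ion, so the complex is neutral overall.
Ligand charges: 1×fluoro (-1 each), 1×ethylenediamine (neutral), 1×bromo (-1 each); total -2. So Pd + (-2) = 0, giving Pd = +2.
Ligands are named alphabetically: bromo before ethylenediamine before fluoro.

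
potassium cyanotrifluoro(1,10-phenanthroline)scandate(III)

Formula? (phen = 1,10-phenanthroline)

K[Sc(CN)F3(phen)]

Ligands: 1 1,10-phenanthroline (phen, neutral), 1 cyano (CN, -1), 3 fluoro (F, -1). Ligand charge sum = -4.
With Sc in oxidation state +3, the complex ion is [Sc...]^1−.
Charge balance with potassium (+1) requires 1 complex ion per 1 potassium.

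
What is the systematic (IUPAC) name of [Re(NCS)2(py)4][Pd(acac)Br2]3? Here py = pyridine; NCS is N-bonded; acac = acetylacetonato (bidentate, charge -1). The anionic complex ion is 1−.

The complex anion is given as 1−; its ligand charges sum to -3, so Pd = +2.
With 3 anions per cation, the cation must be 3×1 = 3+.
Cation: ligand charges sum to -2; for the ion to be 3+, Re = +5.

diisothiocyanatotetrakis(pyridine)rhenium(V) (acetylacetonato)dibromopalladate(II)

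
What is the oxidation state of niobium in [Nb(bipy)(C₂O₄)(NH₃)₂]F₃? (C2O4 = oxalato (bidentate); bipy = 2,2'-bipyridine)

3 fluoride outside the brackets (-1 each) → the complex ion is 3+.
Ligand charges: 1×C2O4 = -2; 1×bipy neutral; 2×NH3 neutral; sum -2.
Nb + (-2) = 3+ ⇒ Nb is +5.

+5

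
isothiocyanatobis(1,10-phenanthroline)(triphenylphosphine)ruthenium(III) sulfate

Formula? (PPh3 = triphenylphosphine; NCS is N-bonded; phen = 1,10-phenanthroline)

Ligands: 1 triphenylphosphine (PPh3, neutral), 1 isothiocyanato (NCS, -1), 2 1,10-phenanthroline (phen, neutral). Ligand charge sum = -1.
Charge balance with sulfate (-2) requires 1 complex ion per 1 sulfate.

[Ru(NCS)(phen)2(PPh3)]SO4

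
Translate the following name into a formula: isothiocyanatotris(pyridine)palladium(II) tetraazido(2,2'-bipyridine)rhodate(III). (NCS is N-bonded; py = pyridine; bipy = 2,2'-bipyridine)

Cation [Pd…]: ligand charges -1, Pd(II) ⇒ ion charge 1+.
Anion [Rh…]: ligand charges -4, Rh(III) ⇒ ion charge 1−.
One 1+ cation balances one 1− anion.

[Pd(NCS)(py)3][Rh(bipy)(N3)4]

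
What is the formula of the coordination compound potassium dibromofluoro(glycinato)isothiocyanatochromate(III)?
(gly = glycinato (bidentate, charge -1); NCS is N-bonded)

K2[CrBr2F(gly)(NCS)]

Ligands: 1 fluoro (F, -1), 1 glycinato (gly, -1), 2 bromo (Br, -1), 1 isothiocyanato (NCS, -1). Ligand charge sum = -5.
Charge balance with potassium (+1) requires 1 complex ion per 2 potassium.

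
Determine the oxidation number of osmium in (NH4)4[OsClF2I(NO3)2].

+2

4 ammonium outside the brackets (+1 each) → the complex ion is 4−.
Ligand charges: 1×I = -1; 1×Cl = -1; 2×NO3 = -2; 2×F = -2; sum -6.
Os + (-6) = 4− ⇒ Os is +2.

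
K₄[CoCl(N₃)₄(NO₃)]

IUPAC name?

The 4 potassium counter-ions carry a total charge of +4, so each complex ion is 4−.
Ligand charges: 4×azido (-1 each), 1×chloro (-1 each), 1×nitrato (-1 each); total -6. So Co + (-6) = 4−, giving Co = +2.
Ligands are named alphabetically: azido before chloro before nitrato.
The complex ion is anionic, so cobalt takes the -ate form cobaltate(II).

potassium tetraazidochloronitratocobaltate(II)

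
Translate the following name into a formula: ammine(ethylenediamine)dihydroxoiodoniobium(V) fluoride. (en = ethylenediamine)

Ligands: 1 ammine (NH3, neutral), 1 ethylenediamine (en, neutral), 2 hydroxo (OH, -1), 1 iodo (I, -1). Ligand charge sum = -3.
Charge balance with fluoride (-1) requires 1 complex ion per 2 fluoride.

[Nb(en)I(NH3)(OH)2]F2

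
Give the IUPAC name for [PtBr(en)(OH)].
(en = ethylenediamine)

There is no counter-ion, so the complex is neutral overall.
Ligand charges: 1×ethylenediamine (neutral), 1×hydroxo (-1 each), 1×bromo (-1 each); total -2. So Pt + (-2) = 0, giving Pt = +2.
Ligands are named alphabetically: bromo before ethylenediamine before hydroxo.

bromo(ethylenediamine)hydroxoplatinum(II)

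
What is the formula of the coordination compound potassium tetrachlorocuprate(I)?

K3[CuCl4]

Ligands: 4 chloro (Cl, -1). Ligand charge sum = -4.
With Cu in oxidation state +1, the complex ion is [Cu...]^3−.
Charge balance with potassium (+1) requires 1 complex ion per 3 potassium.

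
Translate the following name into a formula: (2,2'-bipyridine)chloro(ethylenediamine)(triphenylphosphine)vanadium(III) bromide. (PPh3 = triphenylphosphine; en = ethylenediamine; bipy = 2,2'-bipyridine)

[V(bipy)Cl(en)(PPh3)]Br2

Ligands: 1 triphenylphosphine (PPh3, neutral), 1 ethylenediamine (en, neutral), 1 2,2'-bipyridine (bipy, neutral), 1 chloro (Cl, -1). Ligand charge sum = -1.
Charge balance with bromide (-1) requires 1 complex ion per 2 bromide.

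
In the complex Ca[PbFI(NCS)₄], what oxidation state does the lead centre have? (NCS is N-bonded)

1 calcium outside the brackets (+2 each) → the complex ion is 2−.
Ligand charges: 1×I = -1; 1×F = -1; 4×NCS = -4; sum -6.
Pb + (-6) = 2− ⇒ Pb is +4.

+4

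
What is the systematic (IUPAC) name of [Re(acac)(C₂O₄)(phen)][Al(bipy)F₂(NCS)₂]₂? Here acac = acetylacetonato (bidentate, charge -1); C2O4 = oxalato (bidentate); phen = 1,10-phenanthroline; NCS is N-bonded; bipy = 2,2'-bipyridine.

Both ions are complex: the cation is named first with the plain metal name, the anion second with the -ate form; each ion's ligands are alphabetised independently.
Aluminium is always +3 in its complexes; the anion's ligand charges sum to -4, so the complex anion is 1−.
With 2 anions per cation, the cation must be 2×1 = 2+.
Cation: ligand charges sum to -3; for the ion to be 2+, Re = +5.

(acetylacetonato)oxalato(1,10-phenanthroline)rhenium(V) (2,2'-bipyridine)difluorodiisothiocyanatoaluminate(III)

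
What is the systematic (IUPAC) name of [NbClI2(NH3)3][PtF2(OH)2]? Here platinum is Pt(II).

Both ions are complex: the cation is named first with the plain metal name, the anion second with the -ate form; each ion's ligands are alphabetised independently.
Pt is given as +2; the anion's ligand charges sum to -4, so the complex anion is 2−.
A 1:1 salt means the cation carries the equal and opposite charge, 2+.
Cation: ligand charges sum to -3; for the ion to be 2+, Nb = +5.

triamminechlorodiiodoniobium(V) difluorodihydroxoplatinate(II)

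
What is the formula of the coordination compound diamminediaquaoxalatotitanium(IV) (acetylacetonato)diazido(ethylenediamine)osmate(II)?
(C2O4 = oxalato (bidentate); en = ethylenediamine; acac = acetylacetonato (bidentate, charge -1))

[Ti(C2O4)(H2O)2(NH3)2][Os(acac)(en)(N3)2]2

Cation [Ti…]: ligand charges -2, Ti(IV) ⇒ ion charge 2+.
Anion [Os…]: ligand charges -3, Os(II) ⇒ ion charge 1−.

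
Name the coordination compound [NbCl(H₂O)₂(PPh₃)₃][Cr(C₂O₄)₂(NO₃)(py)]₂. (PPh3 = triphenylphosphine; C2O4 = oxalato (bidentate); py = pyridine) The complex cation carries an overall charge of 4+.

diaquachlorotris(triphenylphosphine)niobium(V) nitratodioxalato(pyridine)chromate(III)

Both ions are complex: the cation is named first with the plain metal name, the anion second with the -ate form; each ion's ligands are alphabetised independently.
The complex cation is given as 4+; its ligand charges sum to -1, so Nb = +5.
With 2 anions per cation, each anion must be 4/2 = 2−.
Anion: ligand charges sum to -5; for the ion to be 2−, Cr = +3.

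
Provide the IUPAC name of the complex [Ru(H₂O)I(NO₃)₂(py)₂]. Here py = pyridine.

aquaiododinitratobis(pyridine)ruthenium(III)

There is no counter-ion, so the complex is neutral overall.
Ligand charges: 2×pyridine (neutral), 1×iodo (-1 each), 1×aqua (neutral), 2×nitrato (-1 each); total -3. So Ru + (-3) = 0, giving Ru = +3.
Ligands are named alphabetically: aqua before iodo before nitrato before pyridine.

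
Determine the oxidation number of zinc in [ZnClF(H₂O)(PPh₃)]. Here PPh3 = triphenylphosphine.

+2

No counter-ion: the bracketed complex is neutral.
Ligand charges: 1×Cl = -1; 1×H2O neutral; 1×PPh3 neutral; 1×F = -1; sum -2.
Zn + (-2) = 0 ⇒ Zn is +2.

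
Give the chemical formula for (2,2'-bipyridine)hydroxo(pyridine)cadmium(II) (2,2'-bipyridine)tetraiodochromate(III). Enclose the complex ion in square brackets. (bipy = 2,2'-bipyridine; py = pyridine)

[Cd(bipy)(OH)(py)][Cr(bipy)I4]

Cation [Cd…]: ligand charges -1, Cd(II) ⇒ ion charge 1+.
Anion [Cr…]: ligand charges -4, Cr(III) ⇒ ion charge 1−.
One 1+ cation balances one 1− anion.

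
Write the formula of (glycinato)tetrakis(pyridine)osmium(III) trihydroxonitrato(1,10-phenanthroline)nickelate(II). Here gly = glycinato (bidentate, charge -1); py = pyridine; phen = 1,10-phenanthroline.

Cation [Os…]: ligand charges -1, Os(III) ⇒ ion charge 2+.
Anion [Ni…]: ligand charges -4, Ni(II) ⇒ ion charge 2−.

[Os(gly)(py)4][Ni(NO3)(OH)3(phen)]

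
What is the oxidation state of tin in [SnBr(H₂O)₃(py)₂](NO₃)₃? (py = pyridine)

3 nitrate outside the brackets (-1 each) → the complex ion is 3+.
Ligand charges: 1×Br = -1; 2×py neutral; 3×H2O neutral; sum -1.
Sn + (-1) = 3+ ⇒ Sn is +4.

+4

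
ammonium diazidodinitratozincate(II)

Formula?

(NH4)2[Zn(N3)2(NO3)2]

Ligands: 2 azido (N3, -1), 2 nitrato (NO3, -1). Ligand charge sum = -4.
With Zn in oxidation state +2, the complex ion is [Zn...]^2−.
Charge balance with ammonium (+1) requires 1 complex ion per 2 ammonium.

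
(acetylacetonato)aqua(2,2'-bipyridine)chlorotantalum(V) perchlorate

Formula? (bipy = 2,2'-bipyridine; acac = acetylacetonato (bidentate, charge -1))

Ligands: 1 2,2'-bipyridine (bipy, neutral), 1 acetylacetonato (acac, -1), 1 aqua (H2O, neutral), 1 chloro (Cl, -1). Ligand charge sum = -2.
With Ta in oxidation state +5, the complex ion is [Ta...]^3+.
Charge balance with perchlorate (-1) requires 1 complex ion per 3 perchlorate.

[Ta(acac)(bipy)Cl(H2O)](ClO4)3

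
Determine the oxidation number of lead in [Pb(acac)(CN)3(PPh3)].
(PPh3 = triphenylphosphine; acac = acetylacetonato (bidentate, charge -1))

+4

No counter-ion: the bracketed complex is neutral.
Ligand charges: 1×PPh3 neutral; 1×acac = -1; 3×CN = -3; sum -4.
Pb + (-4) = 0 ⇒ Pb is +4.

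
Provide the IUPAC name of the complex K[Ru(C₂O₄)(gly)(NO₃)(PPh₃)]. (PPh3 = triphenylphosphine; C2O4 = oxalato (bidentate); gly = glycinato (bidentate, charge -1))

The 1 potassium counter-ion carries a total charge of +1, so each complex ion is 1−.
Ligand charges: 1×triphenylphosphine (neutral), 1×nitrato (-1 each), 1×oxalato (-2 each), 1×glycinato (-1 each); total -4. So Ru + (-4) = 1−, giving Ru = +3.
Ligands are named alphabetically: glycinato before nitrato before oxalato before triphenylphosphine.
The complex ion is anionic, so ruthenium takes the -ate form ruthenate(III).

potassium (glycinato)nitratooxalato(triphenylphosphine)ruthenate(III)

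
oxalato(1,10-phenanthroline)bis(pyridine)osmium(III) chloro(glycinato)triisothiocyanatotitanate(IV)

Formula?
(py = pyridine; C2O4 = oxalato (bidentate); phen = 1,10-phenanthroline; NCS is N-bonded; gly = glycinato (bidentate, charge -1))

Cation [Os…]: ligand charges -2, Os(III) ⇒ ion charge 1+.
Anion [Ti…]: ligand charges -5, Ti(IV) ⇒ ion charge 1−.
One 1+ cation balances one 1− anion.

[Os(C2O4)(phen)(py)2][TiCl(gly)(NCS)3]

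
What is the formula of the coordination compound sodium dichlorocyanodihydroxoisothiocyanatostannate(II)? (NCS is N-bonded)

Ligands: 1 cyano (CN, -1), 2 chloro (Cl, -1), 1 isothiocyanato (NCS, -1), 2 hydroxo (OH, -1). Ligand charge sum = -6.
With Sn in oxidation state +2, the complex ion is [Sn...]^4−.
Charge balance with sodium (+1) requires 1 complex ion per 4 sodium.

Na4[SnCl2(CN)(NCS)(OH)2]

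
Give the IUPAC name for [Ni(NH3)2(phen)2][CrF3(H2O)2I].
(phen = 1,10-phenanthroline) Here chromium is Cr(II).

diamminebis(1,10-phenanthroline)nickel(II) diaquatrifluoroiodochromate(II)

Cr is given as +2; the anion's ligand charges sum to -4, so the complex anion is 2−.
A 1:1 salt means the cation carries the equal and opposite charge, 2+.
Cation: ligand charges sum to 0; for the ion to be 2+, Ni = +2.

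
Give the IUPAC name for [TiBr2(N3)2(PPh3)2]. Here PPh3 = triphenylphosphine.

There is no counter-ion, so the complex is neutral overall.
Ligand charges: 2×bromo (-1 each), 2×azido (-1 each), 2×triphenylphosphine (neutral); total -4. So Ti + (-4) = 0, giving Ti = +4.
Ligands are named alphabetically: azido before bromo before triphenylphosphine.

diazidodibromobis(triphenylphosphine)titanium(IV)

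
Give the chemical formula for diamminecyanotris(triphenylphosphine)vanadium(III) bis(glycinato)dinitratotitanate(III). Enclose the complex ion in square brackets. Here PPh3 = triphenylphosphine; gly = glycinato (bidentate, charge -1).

[V(CN)(NH3)2(PPh3)3][Ti(gly)2(NO3)2]2

Cation [V…]: ligand charges -1, V(III) ⇒ ion charge 2+.
Anion [Ti…]: ligand charges -4, Ti(III) ⇒ ion charge 1−.
One 2+ cation requires 2 of the 1− anion.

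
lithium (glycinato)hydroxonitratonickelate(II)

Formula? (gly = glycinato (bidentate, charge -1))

Li[Ni(gly)(NO3)(OH)]

Ligands: 1 nitrato (NO3, -1), 1 glycinato (gly, -1), 1 hydroxo (OH, -1). Ligand charge sum = -3.
With Ni in oxidation state +2, the complex ion is [Ni...]^1−.
Charge balance with lithium (+1) requires 1 complex ion per 1 lithium.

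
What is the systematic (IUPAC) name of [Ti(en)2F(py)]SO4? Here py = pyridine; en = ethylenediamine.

The 1 sulfate counter-ion carries a total charge of -2, so each complex ion is 2+.
Ligand charges: 1×pyridine (neutral), 1×fluoro (-1 each), 2×ethylenediamine (neutral); total -1. So Ti + (-1) = 2+, giving Ti = +3.
Ligands are named alphabetically: ethylenediamine before fluoro before pyridine.

bis(ethylenediamine)fluoro(pyridine)titanium(III) sulfate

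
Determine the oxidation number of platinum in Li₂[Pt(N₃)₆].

2 lithium outside the brackets (+1 each) → the complex ion is 2−.
Ligand charges: 6×N3 = -6; sum -6.
Pt + (-6) = 2− ⇒ Pt is +4.

+4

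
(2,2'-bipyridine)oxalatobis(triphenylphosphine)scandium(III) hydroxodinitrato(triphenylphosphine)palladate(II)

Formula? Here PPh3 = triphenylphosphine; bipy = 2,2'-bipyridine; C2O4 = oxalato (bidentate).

Cation [Sc…]: ligand charges -2, Sc(III) ⇒ ion charge 1+.
Anion [Pd…]: ligand charges -3, Pd(II) ⇒ ion charge 1−.
One 1+ cation balances one 1− anion.

[Sc(bipy)(C2O4)(PPh3)2][Pd(NO3)2(OH)(PPh3)]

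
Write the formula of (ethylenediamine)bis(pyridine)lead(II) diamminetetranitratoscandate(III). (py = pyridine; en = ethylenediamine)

Cation [Pb…]: ligand charges 0, Pb(II) ⇒ ion charge 2+.
Anion [Sc…]: ligand charges -4, Sc(III) ⇒ ion charge 1−.
One 2+ cation requires 2 of the 1− anion.

[Pb(en)(py)2][Sc(NH3)2(NO3)4]2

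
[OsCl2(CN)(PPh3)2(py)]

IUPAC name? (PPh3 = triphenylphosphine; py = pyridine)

dichlorocyano(pyridine)bis(triphenylphosphine)osmium(III)

There is no counter-ion, so the complex is neutral overall.
Ligand charges: 2×triphenylphosphine (neutral), 2×chloro (-1 each), 1×pyridine (neutral), 1×cyano (-1 each); total -3. So Os + (-3) = 0, giving Os = +3.
Ligands are named alphabetically: chloro before cyano before pyridine before triphenylphosphine.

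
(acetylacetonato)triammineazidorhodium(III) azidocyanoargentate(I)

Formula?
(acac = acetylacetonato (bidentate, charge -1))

Cation [Rh…]: ligand charges -2, Rh(III) ⇒ ion charge 1+.
Anion [Ag…]: ligand charges -2, Ag(I) ⇒ ion charge 1−.

[Rh(acac)(N3)(NH3)3][Ag(CN)(N3)]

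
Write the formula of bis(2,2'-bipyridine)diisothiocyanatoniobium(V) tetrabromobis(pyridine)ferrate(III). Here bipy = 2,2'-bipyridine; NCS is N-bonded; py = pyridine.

Cation [Nb…]: ligand charges -2, Nb(V) ⇒ ion charge 3+.
Anion [Fe…]: ligand charges -4, Fe(III) ⇒ ion charge 1−.
One 3+ cation requires 3 of the 1− anion.

[Nb(bipy)2(NCS)2][FeBr4(py)2]3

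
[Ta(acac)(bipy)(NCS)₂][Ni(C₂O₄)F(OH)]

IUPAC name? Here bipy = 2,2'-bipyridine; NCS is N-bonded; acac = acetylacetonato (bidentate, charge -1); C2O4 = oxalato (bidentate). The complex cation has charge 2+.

The complex cation is given as 2+; its ligand charges sum to -3, so Ta = +5.
A 1:1 salt means the anion carries the equal and opposite charge, 2−.
Anion: ligand charges sum to -4; for the ion to be 2−, Ni = +2.

(acetylacetonato)(2,2'-bipyridine)diisothiocyanatotantalum(V) fluorohydroxooxalatonickelate(II)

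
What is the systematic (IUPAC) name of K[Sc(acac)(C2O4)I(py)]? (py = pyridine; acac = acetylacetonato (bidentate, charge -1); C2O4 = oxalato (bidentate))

The 1 potassium counter-ion carries a total charge of +1, so each complex ion is 1−.
Ligand charges: 1×pyridine (neutral), 1×acetylacetonato (-1 each), 1×iodo (-1 each), 1×oxalato (-2 each); total -4. So Sc + (-4) = 1−, giving Sc = +3.
Ligands are named alphabetically: acetylacetonato before iodo before oxalato before pyridine.
The complex ion is anionic, so scandium takes the -ate form scandate(III).

potassium (acetylacetonato)iodooxalato(pyridine)scandate(III)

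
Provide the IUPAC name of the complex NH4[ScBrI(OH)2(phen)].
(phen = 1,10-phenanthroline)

The 1 ammonium counter-ion carries a total charge of +1, so each complex ion is 1−.
Ligand charges: 2×hydroxo (-1 each), 1×bromo (-1 each), 1×iodo (-1 each), 1×1,10-phenanthroline (neutral); total -4. So Sc + (-4) = 1−, giving Sc = +3.
The complex ion is anionic, so scandium takes the -ate form scandate(III).

ammonium bromodihydroxoiodo(1,10-phenanthroline)scandate(III)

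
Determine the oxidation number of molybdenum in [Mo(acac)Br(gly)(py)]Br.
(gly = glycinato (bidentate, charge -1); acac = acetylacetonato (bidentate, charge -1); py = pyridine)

+4

1 bromide outside the brackets (-1 each) → the complex ion is 1+.
Ligand charges: 1×gly = -1; 1×Br = -1; 1×acac = -1; 1×py neutral; sum -3.
Mo + (-3) = 1+ ⇒ Mo is +4.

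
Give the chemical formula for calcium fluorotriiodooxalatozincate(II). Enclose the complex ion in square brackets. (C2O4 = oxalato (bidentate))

Ca2[Zn(C2O4)FI3]

Ligands: 1 oxalato (C2O4, -2), 3 iodo (I, -1), 1 fluoro (F, -1). Ligand charge sum = -6.
Charge balance with calcium (+2) requires 1 complex ion per 2 calcium.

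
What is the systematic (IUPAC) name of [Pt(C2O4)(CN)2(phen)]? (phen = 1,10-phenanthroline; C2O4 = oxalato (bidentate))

There is no counter-ion, so the complex is neutral overall.
Ligand charges: 1×1,10-phenanthroline (neutral), 1×oxalato (-2 each), 2×cyano (-1 each); total -4. So Pt + (-4) = 0, giving Pt = +4.
Ligands are named alphabetically: cyano before oxalato before phenanthroline.

dicyanooxalato(1,10-phenanthroline)platinum(IV)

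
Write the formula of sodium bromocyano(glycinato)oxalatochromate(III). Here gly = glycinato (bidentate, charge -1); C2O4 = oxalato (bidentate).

Na2[CrBr(C2O4)(CN)(gly)]

Ligands: 1 bromo (Br, -1), 1 glycinato (gly, -1), 1 cyano (CN, -1), 1 oxalato (C2O4, -2). Ligand charge sum = -5.
Charge balance with sodium (+1) requires 1 complex ion per 2 sodium.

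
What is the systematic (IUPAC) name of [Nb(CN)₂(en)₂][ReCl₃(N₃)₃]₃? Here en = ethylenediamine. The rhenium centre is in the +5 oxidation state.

Re is given as +5; the anion's ligand charges sum to -6, so the complex anion is 1−.
With 3 anions per cation, the cation must be 3×1 = 3+.
Cation: ligand charges sum to -2; for the ion to be 3+, Nb = +5.

dicyanobis(ethylenediamine)niobium(V) triazidotrichlororhenate(V)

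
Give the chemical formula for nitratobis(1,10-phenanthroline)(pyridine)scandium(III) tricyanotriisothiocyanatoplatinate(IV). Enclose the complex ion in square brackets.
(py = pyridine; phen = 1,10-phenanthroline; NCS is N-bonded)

Cation [Sc…]: ligand charges -1, Sc(III) ⇒ ion charge 2+.
Anion [Pt…]: ligand charges -6, Pt(IV) ⇒ ion charge 2−.

[Sc(NO3)(phen)2(py)][Pt(CN)3(NCS)3]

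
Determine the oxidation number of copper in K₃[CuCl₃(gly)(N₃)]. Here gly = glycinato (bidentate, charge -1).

3 potassium outside the brackets (+1 each) → the complex ion is 3−.
Ligand charges: 1×gly = -1; 3×Cl = -3; 1×N3 = -1; sum -5.
Cu + (-5) = 3− ⇒ Cu is +2.

+2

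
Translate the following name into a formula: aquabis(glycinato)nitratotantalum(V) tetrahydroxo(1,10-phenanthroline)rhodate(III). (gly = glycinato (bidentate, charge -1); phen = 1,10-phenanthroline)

Cation [Ta…]: ligand charges -3, Ta(V) ⇒ ion charge 2+.
Anion [Rh…]: ligand charges -4, Rh(III) ⇒ ion charge 1−.
One 2+ cation requires 2 of the 1− anion.

[Ta(gly)2(H2O)(NO3)][Rh(OH)4(phen)]2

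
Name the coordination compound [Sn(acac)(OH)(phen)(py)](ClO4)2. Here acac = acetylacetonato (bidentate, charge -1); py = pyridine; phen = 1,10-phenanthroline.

(acetylacetonato)hydroxo(1,10-phenanthroline)(pyridine)tin(IV) perchlorate

The 2 perchlorate counter-ions carry a total charge of -2, so each complex ion is 2+.
Ligand charges: 1×hydroxo (-1 each), 1×acetylacetonato (-1 each), 1×pyridine (neutral), 1×1,10-phenanthroline (neutral); total -2. So Sn + (-2) = 2+, giving Sn = +4.
Ligands are named alphabetically: acetylacetonato before hydroxo before phenanthroline before pyridine.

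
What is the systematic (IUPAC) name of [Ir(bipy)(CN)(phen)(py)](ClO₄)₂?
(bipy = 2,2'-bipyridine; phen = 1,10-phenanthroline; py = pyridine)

(2,2'-bipyridine)cyano(1,10-phenanthroline)(pyridine)iridium(III) perchlorate

The 2 perchlorate counter-ions carry a total charge of -2, so each complex ion is 2+.
Ligand charges: 1×2,2'-bipyridine (neutral), 1×1,10-phenanthroline (neutral), 1×pyridine (neutral), 1×cyano (-1 each); total -1. So Ir + (-1) = 2+, giving Ir = +3.
Ligands are named alphabetically: bipyridine before cyano before phenanthroline before pyridine.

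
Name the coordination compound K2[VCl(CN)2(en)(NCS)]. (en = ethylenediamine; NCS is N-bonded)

The 2 potassium counter-ions carry a total charge of +2, so each complex ion is 2−.
Ligand charges: 1×chloro (-1 each), 2×cyano (-1 each), 1×ethylenediamine (neutral), 1×isothiocyanato (-1 each); total -4. So V + (-4) = 2−, giving V = +2.
The complex ion is anionic, so vanadium takes the -ate form vanadate(II).

potassium chlorodicyano(ethylenediamine)isothiocyanatovanadate(II)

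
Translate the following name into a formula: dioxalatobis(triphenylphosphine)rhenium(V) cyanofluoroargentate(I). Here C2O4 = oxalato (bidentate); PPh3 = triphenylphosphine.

Cation [Re…]: ligand charges -4, Re(V) ⇒ ion charge 1+.
Anion [Ag…]: ligand charges -2, Ag(I) ⇒ ion charge 1−.
One 1+ cation balances one 1− anion.

[Re(C2O4)2(PPh3)2][Ag(CN)F]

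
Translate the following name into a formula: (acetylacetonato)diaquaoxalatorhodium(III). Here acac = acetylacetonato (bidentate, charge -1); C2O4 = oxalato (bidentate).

Ligands: 1 acetylacetonato (acac, -1), 2 aqua (H2O, neutral), 1 oxalato (C2O4, -2). Ligand charge sum = -3.
With Rh in oxidation state +3, the complex ion is [Rh...].

[Rh(acac)(C2O4)(H2O)2]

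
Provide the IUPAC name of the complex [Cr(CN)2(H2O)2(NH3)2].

There is no counter-ion, so the complex is neutral overall.
Ligand charges: 2×cyano (-1 each), 2×ammine (neutral), 2×aqua (neutral); total -2. So Cr + (-2) = 0, giving Cr = +2.
Ligands are named alphabetically: ammine before aqua before cyano.

diamminediaquadicyanochromium(II)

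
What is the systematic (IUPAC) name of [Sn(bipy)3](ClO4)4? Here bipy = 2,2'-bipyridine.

tris(2,2'-bipyridine)tin(IV) perchlorate

The 4 perchlorate counter-ions carry a total charge of -4, so each complex ion is 4+.
Ligand charges: 3×2,2'-bipyridine (neutral); total 0. So Sn + (0) = 4+, giving Sn = +4.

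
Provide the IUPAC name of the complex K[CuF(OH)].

The 1 potassium counter-ion carries a total charge of +1, so each complex ion is 1−.
Ligand charges: 1×fluoro (-1 each), 1×hydroxo (-1 each); total -2. So Cu + (-2) = 1−, giving Cu = +1.
Ligands are named alphabetically: fluoro before hydroxo.
The complex ion is anionic, so copper takes the -ate form cuprate(I).

potassium fluorohydroxocuprate(I)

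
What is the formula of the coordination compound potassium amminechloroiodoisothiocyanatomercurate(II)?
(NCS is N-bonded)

Ligands: 1 isothiocyanato (NCS, -1), 1 ammine (NH3, neutral), 1 chloro (Cl, -1), 1 iodo (I, -1). Ligand charge sum = -3.
With Hg in oxidation state +2, the complex ion is [Hg...]^1−.
Charge balance with potassium (+1) requires 1 complex ion per 1 potassium.

K[HgClI(NCS)(NH3)]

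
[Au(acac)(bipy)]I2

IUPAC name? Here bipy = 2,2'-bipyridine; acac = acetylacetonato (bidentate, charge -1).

The 2 iodide counter-ions carry a total charge of -2, so each complex ion is 2+.
Ligand charges: 1×2,2'-bipyridine (neutral), 1×acetylacetonato (-1 each); total -1. So Au + (-1) = 2+, giving Au = +3.
Ligands are named alphabetically: acetylacetonato before bipyridine.

(acetylacetonato)(2,2'-bipyridine)gold(III) iodide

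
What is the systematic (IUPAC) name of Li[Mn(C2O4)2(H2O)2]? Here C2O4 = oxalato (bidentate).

lithium diaquadioxalatomanganate(III)

The 1 lithium counter-ion carries a total charge of +1, so each complex ion is 1−.
Ligand charges: 2×oxalato (-2 each), 2×aqua (neutral); total -4. So Mn + (-4) = 1−, giving Mn = +3.
The complex ion is anionic, so manganese takes the -ate form manganate(III).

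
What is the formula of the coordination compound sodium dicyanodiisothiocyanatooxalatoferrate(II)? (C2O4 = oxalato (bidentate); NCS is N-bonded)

Na4[Fe(C2O4)(CN)2(NCS)2]

Ligands: 2 cyano (CN, -1), 1 oxalato (C2O4, -2), 2 isothiocyanato (NCS, -1). Ligand charge sum = -6.
Charge balance with sodium (+1) requires 1 complex ion per 4 sodium.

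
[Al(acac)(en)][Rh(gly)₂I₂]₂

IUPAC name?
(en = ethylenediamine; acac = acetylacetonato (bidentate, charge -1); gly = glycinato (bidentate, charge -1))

Both ions are complex: the cation is named first with the plain metal name, the anion second with the -ate form; each ion's ligands are alphabetised independently.
Aluminium is always +3 in its complexes; the cation's ligand charges sum to -1, so the complex cation is 2+.
With 2 anions per cation, each anion must be 2/2 = 1−.
Anion: ligand charges sum to -4; for the ion to be 1−, Rh = +3.

(acetylacetonato)(ethylenediamine)aluminium(III) bis(glycinato)diiodorhodate(III)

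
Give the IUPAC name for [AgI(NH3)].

ammineiodosilver(I)

There is no counter-ion, so the complex is neutral overall.
Ligand charges: 1×iodo (-1 each), 1×ammine (neutral); total -1. So Ag + (-1) = 0, giving Ag = +1.
Ligands are named alphabetically: ammine before iodo.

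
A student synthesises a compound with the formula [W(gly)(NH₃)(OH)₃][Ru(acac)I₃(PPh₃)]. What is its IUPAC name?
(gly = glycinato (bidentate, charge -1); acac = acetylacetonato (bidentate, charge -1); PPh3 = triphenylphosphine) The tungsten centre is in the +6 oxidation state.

W is given as +6; the cation's ligand charges sum to -4, so the complex cation is 2+.
A 1:1 salt means the anion carries the equal and opposite charge, 2−.
Anion: ligand charges sum to -4; for the ion to be 2−, Ru = +2.

ammine(glycinato)trihydroxotungsten(VI) (acetylacetonato)triiodo(triphenylphosphine)ruthenate(II)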